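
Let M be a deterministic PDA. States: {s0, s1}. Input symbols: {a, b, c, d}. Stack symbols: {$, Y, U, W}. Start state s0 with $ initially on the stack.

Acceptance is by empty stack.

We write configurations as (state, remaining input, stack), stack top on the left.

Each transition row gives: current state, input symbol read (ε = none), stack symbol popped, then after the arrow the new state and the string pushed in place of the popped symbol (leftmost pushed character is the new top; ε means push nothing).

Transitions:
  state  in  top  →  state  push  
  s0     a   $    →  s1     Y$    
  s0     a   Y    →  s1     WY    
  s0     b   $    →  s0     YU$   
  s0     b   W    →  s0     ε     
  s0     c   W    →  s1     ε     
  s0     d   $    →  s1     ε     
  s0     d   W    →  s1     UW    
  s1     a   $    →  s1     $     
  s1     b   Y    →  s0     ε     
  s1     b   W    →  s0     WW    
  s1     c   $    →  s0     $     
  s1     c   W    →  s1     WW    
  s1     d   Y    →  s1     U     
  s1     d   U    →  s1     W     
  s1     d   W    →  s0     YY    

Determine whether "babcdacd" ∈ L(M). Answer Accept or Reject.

(s0, babcdacd, $)
  read b, top $: go to s0, push YU$ → (s0, abcdacd, YU$)
  read a, top Y: go to s1, push WY → (s1, bcdacd, WYU$)
  read b, top W: go to s0, push WW → (s0, cdacd, WWYU$)
  read c, top W: go to s1, push ε → (s1, dacd, WYU$)
  read d, top W: go to s0, push YY → (s0, acd, YYYU$)
  read a, top Y: go to s1, push WY → (s1, cd, WYYYU$)
  read c, top W: go to s1, push WW → (s1, d, WWYYYU$)
  read d, top W: go to s0, push YY → (s0, ε, YYWYYYU$)
All input consumed; stack is YYWYYYU$, not empty, and no further ε-move applies.

Reject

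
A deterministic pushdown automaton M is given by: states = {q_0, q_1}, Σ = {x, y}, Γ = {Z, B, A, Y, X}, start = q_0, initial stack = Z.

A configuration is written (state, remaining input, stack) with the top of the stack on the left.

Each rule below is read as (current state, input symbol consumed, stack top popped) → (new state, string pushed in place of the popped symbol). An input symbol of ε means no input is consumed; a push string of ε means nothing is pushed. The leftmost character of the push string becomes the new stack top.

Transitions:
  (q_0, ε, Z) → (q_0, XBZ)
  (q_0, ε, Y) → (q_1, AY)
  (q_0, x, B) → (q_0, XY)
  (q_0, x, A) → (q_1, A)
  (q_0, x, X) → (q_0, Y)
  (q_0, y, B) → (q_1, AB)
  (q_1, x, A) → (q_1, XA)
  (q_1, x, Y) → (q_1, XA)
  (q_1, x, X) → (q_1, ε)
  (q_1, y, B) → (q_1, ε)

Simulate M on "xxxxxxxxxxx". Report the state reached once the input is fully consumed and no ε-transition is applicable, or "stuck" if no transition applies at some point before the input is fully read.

(q_0, xxxxxxxxxxx, Z)
  ε-move, top Z: go to q_0, push XBZ → (q_0, xxxxxxxxxxx, XBZ)
  read x, top X: go to q_0, push Y → (q_0, xxxxxxxxxx, YBZ)
  ε-move, top Y: go to q_1, push AY → (q_1, xxxxxxxxxx, AYBZ)
  read x, top A: go to q_1, push XA → (q_1, xxxxxxxxx, XAYBZ)
  read x, top X: go to q_1, push ε → (q_1, xxxxxxxx, AYBZ)
  read x, top A: go to q_1, push XA → (q_1, xxxxxxx, XAYBZ)
  read x, top X: go to q_1, push ε → (q_1, xxxxxx, AYBZ)
  read x, top A: go to q_1, push XA → (q_1, xxxxx, XAYBZ)
  read x, top X: go to q_1, push ε → (q_1, xxxx, AYBZ)
  read x, top A: go to q_1, push XA → (q_1, xxx, XAYBZ)
  read x, top X: go to q_1, push ε → (q_1, xx, AYBZ)
  read x, top A: go to q_1, push XA → (q_1, x, XAYBZ)
  read x, top X: go to q_1, push ε → (q_1, ε, AYBZ)
All input consumed; M is in state q_1.

q_1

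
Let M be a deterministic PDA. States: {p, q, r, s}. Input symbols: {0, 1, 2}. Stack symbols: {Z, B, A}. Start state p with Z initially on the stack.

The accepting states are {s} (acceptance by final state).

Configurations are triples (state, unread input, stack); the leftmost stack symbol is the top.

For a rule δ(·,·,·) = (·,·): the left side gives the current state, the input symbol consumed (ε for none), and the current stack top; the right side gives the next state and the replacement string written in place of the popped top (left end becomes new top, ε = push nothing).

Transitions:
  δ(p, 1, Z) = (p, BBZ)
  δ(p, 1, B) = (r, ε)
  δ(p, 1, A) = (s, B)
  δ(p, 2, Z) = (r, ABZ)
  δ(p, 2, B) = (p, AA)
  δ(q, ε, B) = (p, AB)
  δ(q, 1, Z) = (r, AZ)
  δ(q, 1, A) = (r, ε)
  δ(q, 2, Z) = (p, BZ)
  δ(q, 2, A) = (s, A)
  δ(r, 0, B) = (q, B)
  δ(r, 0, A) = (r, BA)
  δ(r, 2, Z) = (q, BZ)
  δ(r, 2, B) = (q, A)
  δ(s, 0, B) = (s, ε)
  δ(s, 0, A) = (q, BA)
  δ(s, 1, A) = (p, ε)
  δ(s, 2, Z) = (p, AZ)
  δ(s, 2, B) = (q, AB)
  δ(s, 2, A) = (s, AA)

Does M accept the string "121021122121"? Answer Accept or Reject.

(p, 121021122121, Z) ⊢ (p, 21021122121, BBZ) ⊢ (p, 1021122121, AABZ) ⊢ (s, 021122121, BABZ) ⊢ (s, 21122121, ABZ) ⊢ (s, 1122121, AABZ) ⊢ (p, 122121, ABZ) ⊢ (s, 22121, BBZ) ⊢ (q, 2121, ABBZ) ⊢ (s, 121, ABBZ) ⊢ (p, 21, BBZ) ⊢ (p, 1, AABZ) ⊢ (s, ε, BABZ)
All input consumed; state s ∈ F.

Accept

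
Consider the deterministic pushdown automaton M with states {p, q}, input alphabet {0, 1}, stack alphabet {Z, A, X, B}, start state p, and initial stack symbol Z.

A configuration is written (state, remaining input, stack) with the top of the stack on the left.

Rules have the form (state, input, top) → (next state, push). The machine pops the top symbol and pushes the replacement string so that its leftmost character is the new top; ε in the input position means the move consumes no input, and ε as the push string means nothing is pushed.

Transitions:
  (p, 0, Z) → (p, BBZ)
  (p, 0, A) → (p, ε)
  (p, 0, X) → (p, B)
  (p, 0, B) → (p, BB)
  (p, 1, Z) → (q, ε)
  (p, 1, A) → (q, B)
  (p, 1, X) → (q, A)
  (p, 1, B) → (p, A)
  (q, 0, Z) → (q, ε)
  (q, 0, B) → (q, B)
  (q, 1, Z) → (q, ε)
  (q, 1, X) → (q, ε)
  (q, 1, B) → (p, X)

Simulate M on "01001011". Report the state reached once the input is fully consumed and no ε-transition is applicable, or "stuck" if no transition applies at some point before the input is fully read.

q

(p, 01001011, Z)
  read 0, top Z: go to p, push BBZ → (p, 1001011, BBZ)
  read 1, top B: go to p, push A → (p, 001011, ABZ)
  read 0, top A: go to p, push ε → (p, 01011, BZ)
  read 0, top B: go to p, push BB → (p, 1011, BBZ)
  read 1, top B: go to p, push A → (p, 011, ABZ)
  read 0, top A: go to p, push ε → (p, 11, BZ)
  read 1, top B: go to p, push A → (p, 1, AZ)
  read 1, top A: go to q, push B → (q, ε, BZ)
All input consumed; M is in state q.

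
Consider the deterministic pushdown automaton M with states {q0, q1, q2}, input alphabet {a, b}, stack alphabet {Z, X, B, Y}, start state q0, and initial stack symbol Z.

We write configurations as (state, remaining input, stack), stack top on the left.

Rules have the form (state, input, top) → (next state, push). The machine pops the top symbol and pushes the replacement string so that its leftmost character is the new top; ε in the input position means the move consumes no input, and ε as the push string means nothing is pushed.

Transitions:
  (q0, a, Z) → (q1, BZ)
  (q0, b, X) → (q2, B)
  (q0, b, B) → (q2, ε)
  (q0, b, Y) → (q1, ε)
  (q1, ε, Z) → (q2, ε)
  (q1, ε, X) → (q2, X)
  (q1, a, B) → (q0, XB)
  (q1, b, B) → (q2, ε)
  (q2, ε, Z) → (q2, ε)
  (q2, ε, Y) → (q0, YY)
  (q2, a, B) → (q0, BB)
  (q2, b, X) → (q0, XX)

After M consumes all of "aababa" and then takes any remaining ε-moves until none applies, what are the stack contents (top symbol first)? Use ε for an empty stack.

(q0, aababa, Z)
  read a, top Z: go to q1, push BZ → (q1, ababa, BZ)
  read a, top B: go to q0, push XB → (q0, baba, XBZ)
  read b, top X: go to q2, push B → (q2, aba, BBZ)
  read a, top B: go to q0, push BB → (q0, ba, BBBZ)
  read b, top B: go to q2, push ε → (q2, a, BBZ)
  read a, top B: go to q0, push BB → (q0, ε, BBBZ)
All input consumed in state q0 with stack BBBZ.

BBBZ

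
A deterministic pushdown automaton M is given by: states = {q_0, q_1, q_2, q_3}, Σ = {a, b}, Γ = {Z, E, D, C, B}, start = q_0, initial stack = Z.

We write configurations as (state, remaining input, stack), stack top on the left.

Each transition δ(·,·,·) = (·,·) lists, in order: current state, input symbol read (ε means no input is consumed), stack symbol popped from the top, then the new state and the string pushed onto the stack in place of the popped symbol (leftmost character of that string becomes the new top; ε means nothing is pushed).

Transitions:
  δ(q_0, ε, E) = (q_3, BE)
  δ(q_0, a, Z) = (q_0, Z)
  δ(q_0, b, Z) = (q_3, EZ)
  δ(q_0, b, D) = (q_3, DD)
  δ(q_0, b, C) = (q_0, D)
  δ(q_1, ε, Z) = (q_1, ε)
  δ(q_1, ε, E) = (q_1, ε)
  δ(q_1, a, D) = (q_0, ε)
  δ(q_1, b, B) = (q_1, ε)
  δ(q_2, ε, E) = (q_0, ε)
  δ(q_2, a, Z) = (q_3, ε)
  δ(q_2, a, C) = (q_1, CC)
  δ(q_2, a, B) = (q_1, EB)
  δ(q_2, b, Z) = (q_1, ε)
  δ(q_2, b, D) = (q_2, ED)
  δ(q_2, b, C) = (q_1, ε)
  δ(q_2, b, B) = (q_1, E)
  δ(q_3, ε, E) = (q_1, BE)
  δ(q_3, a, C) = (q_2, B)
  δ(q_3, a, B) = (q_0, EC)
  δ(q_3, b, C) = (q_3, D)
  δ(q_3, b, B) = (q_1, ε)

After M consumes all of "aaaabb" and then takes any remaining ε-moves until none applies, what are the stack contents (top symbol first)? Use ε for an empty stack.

ε

(q_0, aaaabb, Z)
  read a, top Z: go to q_0, push Z → (q_0, aaabb, Z)
  read a, top Z: go to q_0, push Z → (q_0, aabb, Z)
  read a, top Z: go to q_0, push Z → (q_0, abb, Z)
  read a, top Z: go to q_0, push Z → (q_0, bb, Z)
  read b, top Z: go to q_3, push EZ → (q_3, b, EZ)
  ε-move, top E: go to q_1, push BE → (q_1, b, BEZ)
  read b, top B: go to q_1, push ε → (q_1, ε, EZ)
  ε-move, top E: go to q_1, push ε → (q_1, ε, Z)
  ε-move, top Z: go to q_1, push ε → (q_1, ε, ε)
All input consumed in state q_1 with stack ε.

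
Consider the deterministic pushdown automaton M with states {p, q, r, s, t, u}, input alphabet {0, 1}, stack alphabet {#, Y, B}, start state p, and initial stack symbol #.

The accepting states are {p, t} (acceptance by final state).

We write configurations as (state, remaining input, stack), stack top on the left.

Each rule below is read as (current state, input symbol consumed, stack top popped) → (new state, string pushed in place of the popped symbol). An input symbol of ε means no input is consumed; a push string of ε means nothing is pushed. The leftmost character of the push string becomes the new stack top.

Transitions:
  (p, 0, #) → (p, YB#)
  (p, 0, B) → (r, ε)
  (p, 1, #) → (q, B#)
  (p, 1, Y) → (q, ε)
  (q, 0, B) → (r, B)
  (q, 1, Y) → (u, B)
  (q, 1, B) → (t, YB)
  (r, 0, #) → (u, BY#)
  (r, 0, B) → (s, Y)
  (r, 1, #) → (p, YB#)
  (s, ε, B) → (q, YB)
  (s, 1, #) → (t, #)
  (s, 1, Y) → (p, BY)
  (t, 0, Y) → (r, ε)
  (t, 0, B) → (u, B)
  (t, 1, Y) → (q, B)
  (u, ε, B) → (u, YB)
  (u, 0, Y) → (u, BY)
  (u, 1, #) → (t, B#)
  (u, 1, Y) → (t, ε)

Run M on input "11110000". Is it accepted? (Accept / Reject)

(p, 11110000, #)
  read 1, top #: go to q, push B# → (q, 1110000, B#)
  read 1, top B: go to t, push YB → (t, 110000, YB#)
  read 1, top Y: go to q, push B → (q, 10000, BB#)
  read 1, top B: go to t, push YB → (t, 0000, YBB#)
  read 0, top Y: go to r, push ε → (r, 000, BB#)
  read 0, top B: go to s, push Y → (s, 00, YB#)
No transition applies at (s, 00, YB#); input not fully consumed.

Reject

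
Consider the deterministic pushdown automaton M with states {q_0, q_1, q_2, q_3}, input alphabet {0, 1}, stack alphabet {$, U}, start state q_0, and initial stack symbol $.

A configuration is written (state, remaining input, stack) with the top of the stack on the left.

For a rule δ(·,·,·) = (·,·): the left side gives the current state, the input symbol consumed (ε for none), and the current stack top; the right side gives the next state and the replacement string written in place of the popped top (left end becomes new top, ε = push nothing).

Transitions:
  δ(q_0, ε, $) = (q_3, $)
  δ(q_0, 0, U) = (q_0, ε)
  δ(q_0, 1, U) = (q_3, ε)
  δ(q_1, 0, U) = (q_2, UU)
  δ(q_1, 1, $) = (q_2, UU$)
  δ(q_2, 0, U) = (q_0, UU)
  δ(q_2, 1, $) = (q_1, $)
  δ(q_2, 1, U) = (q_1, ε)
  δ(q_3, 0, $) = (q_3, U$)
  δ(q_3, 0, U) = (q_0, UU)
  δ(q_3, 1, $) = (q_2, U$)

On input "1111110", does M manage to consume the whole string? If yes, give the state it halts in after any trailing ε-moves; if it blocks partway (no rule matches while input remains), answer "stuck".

(q_0, 1111110, $)
  ε-move, top $: go to q_3, push $ → (q_3, 1111110, $)
  read 1, top $: go to q_2, push U$ → (q_2, 111110, U$)
  read 1, top U: go to q_1, push ε → (q_1, 11110, $)
  read 1, top $: go to q_2, push UU$ → (q_2, 1110, UU$)
  read 1, top U: go to q_1, push ε → (q_1, 110, U$)
No transition for (q_1, 1, top U); M blocks with input 110 remaining.

stuck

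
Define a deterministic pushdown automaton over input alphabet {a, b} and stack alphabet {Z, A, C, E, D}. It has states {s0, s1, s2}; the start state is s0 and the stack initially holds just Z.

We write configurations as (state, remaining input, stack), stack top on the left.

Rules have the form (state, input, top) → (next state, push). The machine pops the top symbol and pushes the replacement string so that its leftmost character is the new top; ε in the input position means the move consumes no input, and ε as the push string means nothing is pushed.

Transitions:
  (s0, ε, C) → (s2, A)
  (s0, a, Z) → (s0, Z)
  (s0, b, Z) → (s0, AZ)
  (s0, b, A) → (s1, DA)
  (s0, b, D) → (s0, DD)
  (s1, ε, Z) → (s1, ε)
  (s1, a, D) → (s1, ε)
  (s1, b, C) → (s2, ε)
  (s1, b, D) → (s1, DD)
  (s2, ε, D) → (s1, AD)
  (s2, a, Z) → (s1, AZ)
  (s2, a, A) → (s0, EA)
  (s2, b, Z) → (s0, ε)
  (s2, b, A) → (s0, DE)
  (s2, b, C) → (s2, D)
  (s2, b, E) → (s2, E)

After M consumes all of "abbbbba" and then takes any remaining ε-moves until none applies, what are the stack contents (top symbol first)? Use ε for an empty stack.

(s0, abbbbba, Z)
  read a, top Z: go to s0, push Z → (s0, bbbbba, Z)
  read b, top Z: go to s0, push AZ → (s0, bbbba, AZ)
  read b, top A: go to s1, push DA → (s1, bbba, DAZ)
  read b, top D: go to s1, push DD → (s1, bba, DDAZ)
  read b, top D: go to s1, push DD → (s1, ba, DDDAZ)
  read b, top D: go to s1, push DD → (s1, a, DDDDAZ)
  read a, top D: go to s1, push ε → (s1, ε, DDDAZ)
All input consumed in state s1 with stack DDDAZ.

DDDAZ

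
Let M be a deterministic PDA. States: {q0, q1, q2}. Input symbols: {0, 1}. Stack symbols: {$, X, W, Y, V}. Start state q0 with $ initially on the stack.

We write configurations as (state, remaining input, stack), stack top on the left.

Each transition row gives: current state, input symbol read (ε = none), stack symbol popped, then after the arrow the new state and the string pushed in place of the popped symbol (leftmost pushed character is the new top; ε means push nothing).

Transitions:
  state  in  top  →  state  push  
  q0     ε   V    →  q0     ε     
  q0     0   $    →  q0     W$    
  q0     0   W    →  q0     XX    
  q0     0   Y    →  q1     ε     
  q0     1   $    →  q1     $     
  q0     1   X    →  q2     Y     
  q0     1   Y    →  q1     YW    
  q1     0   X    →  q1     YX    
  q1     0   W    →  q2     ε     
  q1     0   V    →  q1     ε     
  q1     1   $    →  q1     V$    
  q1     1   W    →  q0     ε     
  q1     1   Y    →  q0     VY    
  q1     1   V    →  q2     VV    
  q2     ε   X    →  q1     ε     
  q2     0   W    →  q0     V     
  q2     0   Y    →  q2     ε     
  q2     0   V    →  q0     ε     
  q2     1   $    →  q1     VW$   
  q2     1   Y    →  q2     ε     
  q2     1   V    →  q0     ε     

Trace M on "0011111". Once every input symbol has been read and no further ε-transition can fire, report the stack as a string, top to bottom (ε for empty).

(q0, 0011111, $) ⊢ (q0, 011111, W$) ⊢ (q0, 11111, XX$) ⊢ (q2, 1111, YX$) ⊢ (q2, 111, X$) ⊢ (q1, 111, $) ⊢ (q1, 11, V$) ⊢ (q2, 1, VV$) ⊢ (q0, ε, V$) ⊢ (q0, ε, $)
All input consumed in state q0 with stack $.

$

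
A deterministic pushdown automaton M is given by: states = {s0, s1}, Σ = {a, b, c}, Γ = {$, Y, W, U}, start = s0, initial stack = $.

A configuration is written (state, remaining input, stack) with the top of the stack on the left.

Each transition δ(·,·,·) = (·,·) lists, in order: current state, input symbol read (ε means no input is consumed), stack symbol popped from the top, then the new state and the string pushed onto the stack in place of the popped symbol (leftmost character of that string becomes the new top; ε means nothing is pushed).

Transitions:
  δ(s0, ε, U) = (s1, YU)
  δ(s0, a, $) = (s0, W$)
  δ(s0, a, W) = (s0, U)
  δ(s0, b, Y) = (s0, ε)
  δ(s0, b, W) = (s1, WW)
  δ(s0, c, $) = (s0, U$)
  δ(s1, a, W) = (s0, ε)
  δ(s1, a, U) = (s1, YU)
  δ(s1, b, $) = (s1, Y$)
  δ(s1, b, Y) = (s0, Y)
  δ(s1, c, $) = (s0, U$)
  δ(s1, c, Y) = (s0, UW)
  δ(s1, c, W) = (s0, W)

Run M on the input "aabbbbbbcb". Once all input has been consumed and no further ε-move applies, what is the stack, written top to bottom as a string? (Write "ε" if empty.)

(s0, aabbbbbbcb, $)
  read a, top $: go to s0, push W$ → (s0, abbbbbbcb, W$)
  read a, top W: go to s0, push U → (s0, bbbbbbcb, U$)
  ε-move, top U: go to s1, push YU → (s1, bbbbbbcb, YU$)
  read b, top Y: go to s0, push Y → (s0, bbbbbcb, YU$)
  read b, top Y: go to s0, push ε → (s0, bbbbcb, U$)
  ε-move, top U: go to s1, push YU → (s1, bbbbcb, YU$)
  read b, top Y: go to s0, push Y → (s0, bbbcb, YU$)
  read b, top Y: go to s0, push ε → (s0, bbcb, U$)
  ε-move, top U: go to s1, push YU → (s1, bbcb, YU$)
  read b, top Y: go to s0, push Y → (s0, bcb, YU$)
  read b, top Y: go to s0, push ε → (s0, cb, U$)
  ε-move, top U: go to s1, push YU → (s1, cb, YU$)
  read c, top Y: go to s0, push UW → (s0, b, UWU$)
  ε-move, top U: go to s1, push YU → (s1, b, YUWU$)
  read b, top Y: go to s0, push Y → (s0, ε, YUWU$)
All input consumed in state s0 with stack YUWU$.

YUWU$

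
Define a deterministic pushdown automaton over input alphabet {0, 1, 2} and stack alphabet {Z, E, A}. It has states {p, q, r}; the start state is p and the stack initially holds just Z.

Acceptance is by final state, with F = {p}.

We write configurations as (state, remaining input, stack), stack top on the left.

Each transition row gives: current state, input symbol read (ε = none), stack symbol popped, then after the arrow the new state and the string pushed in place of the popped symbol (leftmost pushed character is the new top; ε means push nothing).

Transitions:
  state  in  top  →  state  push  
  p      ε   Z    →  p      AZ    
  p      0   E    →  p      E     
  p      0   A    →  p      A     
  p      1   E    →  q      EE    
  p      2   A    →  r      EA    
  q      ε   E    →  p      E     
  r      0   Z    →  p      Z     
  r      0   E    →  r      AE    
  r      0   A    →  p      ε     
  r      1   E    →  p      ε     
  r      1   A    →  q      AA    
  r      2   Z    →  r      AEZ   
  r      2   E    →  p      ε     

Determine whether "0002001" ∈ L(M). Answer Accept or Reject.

Accept

(p, 0002001, Z)
  ε-move, top Z: go to p, push AZ → (p, 0002001, AZ)
  read 0, top A: go to p, push A → (p, 002001, AZ)
  read 0, top A: go to p, push A → (p, 02001, AZ)
  read 0, top A: go to p, push A → (p, 2001, AZ)
  read 2, top A: go to r, push EA → (r, 001, EAZ)
  read 0, top E: go to r, push AE → (r, 01, AEAZ)
  read 0, top A: go to p, push ε → (p, 1, EAZ)
  read 1, top E: go to q, push EE → (q, ε, EEAZ)
  ε-move, top E: go to p, push E → (p, ε, EEAZ)
All input consumed; state p ∈ F.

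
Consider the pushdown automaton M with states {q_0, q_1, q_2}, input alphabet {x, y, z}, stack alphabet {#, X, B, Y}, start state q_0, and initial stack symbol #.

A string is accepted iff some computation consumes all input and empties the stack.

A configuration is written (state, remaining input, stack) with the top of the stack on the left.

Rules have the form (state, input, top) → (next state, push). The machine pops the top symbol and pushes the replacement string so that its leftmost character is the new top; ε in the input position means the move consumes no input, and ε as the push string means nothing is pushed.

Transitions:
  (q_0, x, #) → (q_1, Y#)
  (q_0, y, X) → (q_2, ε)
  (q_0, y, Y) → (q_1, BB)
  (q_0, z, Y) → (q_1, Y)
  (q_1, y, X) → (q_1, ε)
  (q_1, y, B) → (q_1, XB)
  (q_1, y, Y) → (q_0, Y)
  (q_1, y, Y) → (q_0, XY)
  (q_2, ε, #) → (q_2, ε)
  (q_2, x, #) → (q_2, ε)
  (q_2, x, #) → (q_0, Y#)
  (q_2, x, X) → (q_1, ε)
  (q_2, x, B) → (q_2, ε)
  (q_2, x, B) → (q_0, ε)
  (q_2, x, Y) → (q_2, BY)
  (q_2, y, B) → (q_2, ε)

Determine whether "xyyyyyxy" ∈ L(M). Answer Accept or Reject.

No computation consumes all input and empties the stack.

Reject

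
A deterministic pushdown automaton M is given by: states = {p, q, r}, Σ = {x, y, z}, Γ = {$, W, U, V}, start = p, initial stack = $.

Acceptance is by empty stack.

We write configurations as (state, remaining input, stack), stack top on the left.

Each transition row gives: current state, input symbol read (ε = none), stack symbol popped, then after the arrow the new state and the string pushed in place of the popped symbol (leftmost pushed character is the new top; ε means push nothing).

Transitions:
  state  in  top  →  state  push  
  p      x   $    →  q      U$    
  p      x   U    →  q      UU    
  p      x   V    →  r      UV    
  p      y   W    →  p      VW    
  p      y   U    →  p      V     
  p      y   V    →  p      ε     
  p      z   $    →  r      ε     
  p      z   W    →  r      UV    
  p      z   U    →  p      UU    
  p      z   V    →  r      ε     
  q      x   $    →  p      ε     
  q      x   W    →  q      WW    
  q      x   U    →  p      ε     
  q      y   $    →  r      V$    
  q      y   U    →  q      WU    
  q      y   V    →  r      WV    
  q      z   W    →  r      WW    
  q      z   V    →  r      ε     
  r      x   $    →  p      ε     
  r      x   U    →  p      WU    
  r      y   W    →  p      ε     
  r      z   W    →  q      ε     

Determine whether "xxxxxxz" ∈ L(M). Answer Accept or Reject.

Accept

(p, xxxxxxz, $) ⊢ (q, xxxxxz, U$) ⊢ (p, xxxxz, $) ⊢ (q, xxxz, U$) ⊢ (p, xxz, $) ⊢ (q, xz, U$) ⊢ (p, z, $) ⊢ (r, ε, ε)
All input consumed and the stack is empty.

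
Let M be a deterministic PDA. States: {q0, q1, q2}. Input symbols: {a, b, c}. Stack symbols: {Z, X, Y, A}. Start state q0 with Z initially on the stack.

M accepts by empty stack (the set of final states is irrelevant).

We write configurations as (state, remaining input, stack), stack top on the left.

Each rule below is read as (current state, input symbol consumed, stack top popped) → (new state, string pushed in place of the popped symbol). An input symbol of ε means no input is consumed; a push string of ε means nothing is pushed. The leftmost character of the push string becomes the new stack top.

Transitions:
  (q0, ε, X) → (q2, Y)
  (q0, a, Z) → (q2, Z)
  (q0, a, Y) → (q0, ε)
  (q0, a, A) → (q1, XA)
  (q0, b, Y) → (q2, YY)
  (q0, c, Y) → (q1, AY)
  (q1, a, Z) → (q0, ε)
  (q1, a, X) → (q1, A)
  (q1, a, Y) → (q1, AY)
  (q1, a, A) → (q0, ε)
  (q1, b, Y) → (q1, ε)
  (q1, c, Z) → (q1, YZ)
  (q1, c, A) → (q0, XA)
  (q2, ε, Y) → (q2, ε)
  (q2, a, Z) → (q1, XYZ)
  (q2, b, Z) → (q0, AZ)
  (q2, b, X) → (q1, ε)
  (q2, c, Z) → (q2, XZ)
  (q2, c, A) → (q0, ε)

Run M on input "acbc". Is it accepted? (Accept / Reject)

Reject

(q0, acbc, Z) ⊢ (q2, cbc, Z) ⊢ (q2, bc, XZ) ⊢ (q1, c, Z) ⊢ (q1, ε, YZ)
All input consumed; stack is YZ, not empty, and no further ε-move applies.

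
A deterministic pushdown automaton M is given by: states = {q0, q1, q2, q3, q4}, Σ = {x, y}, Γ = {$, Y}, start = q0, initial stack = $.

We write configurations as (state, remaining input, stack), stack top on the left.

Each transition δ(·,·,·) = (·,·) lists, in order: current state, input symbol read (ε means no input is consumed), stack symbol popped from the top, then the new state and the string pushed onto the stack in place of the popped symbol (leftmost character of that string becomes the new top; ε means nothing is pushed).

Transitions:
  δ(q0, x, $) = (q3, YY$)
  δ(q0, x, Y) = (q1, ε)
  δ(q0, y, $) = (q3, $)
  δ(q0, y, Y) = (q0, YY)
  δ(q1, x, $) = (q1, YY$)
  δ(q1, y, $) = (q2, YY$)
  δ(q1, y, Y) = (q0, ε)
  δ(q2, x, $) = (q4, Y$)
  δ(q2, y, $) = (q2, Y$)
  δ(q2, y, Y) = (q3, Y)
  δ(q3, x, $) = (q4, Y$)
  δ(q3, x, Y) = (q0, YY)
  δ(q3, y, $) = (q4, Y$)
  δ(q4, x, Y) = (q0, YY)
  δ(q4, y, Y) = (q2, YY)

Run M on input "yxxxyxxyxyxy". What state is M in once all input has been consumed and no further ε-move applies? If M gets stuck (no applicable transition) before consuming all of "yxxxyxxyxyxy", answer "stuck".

q0

(q0, yxxxyxxyxyxy, $)
  read y, top $: go to q3, push $ → (q3, xxxyxxyxyxy, $)
  read x, top $: go to q4, push Y$ → (q4, xxyxxyxyxy, Y$)
  read x, top Y: go to q0, push YY → (q0, xyxxyxyxy, YY$)
  read x, top Y: go to q1, push ε → (q1, yxxyxyxy, Y$)
  read y, top Y: go to q0, push ε → (q0, xxyxyxy, $)
  read x, top $: go to q3, push YY$ → (q3, xyxyxy, YY$)
  read x, top Y: go to q0, push YY → (q0, yxyxy, YYY$)
  read y, top Y: go to q0, push YY → (q0, xyxy, YYYY$)
  read x, top Y: go to q1, push ε → (q1, yxy, YYY$)
  read y, top Y: go to q0, push ε → (q0, xy, YY$)
  read x, top Y: go to q1, push ε → (q1, y, Y$)
  read y, top Y: go to q0, push ε → (q0, ε, $)
All input consumed; M is in state q0.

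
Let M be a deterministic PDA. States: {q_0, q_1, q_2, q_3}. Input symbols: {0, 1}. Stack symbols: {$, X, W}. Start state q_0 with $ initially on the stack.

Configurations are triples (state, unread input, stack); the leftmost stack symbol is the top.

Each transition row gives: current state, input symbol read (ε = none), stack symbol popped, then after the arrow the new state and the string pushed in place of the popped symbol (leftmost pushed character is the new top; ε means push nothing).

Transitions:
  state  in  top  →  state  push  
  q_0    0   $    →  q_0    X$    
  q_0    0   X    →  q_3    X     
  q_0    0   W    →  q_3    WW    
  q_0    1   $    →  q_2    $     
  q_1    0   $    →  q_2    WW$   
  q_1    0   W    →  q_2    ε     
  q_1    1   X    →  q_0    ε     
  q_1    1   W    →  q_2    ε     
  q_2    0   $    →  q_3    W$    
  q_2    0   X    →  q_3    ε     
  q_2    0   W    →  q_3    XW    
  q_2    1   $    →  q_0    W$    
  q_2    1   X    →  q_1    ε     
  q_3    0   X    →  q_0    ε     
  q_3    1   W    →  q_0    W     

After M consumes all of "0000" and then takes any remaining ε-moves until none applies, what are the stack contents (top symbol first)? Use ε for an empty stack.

(q_0, 0000, $)
  read 0, top $: go to q_0, push X$ → (q_0, 000, X$)
  read 0, top X: go to q_3, push X → (q_3, 00, X$)
  read 0, top X: go to q_0, push ε → (q_0, 0, $)
  read 0, top $: go to q_0, push X$ → (q_0, ε, X$)
All input consumed in state q_0 with stack X$.

X$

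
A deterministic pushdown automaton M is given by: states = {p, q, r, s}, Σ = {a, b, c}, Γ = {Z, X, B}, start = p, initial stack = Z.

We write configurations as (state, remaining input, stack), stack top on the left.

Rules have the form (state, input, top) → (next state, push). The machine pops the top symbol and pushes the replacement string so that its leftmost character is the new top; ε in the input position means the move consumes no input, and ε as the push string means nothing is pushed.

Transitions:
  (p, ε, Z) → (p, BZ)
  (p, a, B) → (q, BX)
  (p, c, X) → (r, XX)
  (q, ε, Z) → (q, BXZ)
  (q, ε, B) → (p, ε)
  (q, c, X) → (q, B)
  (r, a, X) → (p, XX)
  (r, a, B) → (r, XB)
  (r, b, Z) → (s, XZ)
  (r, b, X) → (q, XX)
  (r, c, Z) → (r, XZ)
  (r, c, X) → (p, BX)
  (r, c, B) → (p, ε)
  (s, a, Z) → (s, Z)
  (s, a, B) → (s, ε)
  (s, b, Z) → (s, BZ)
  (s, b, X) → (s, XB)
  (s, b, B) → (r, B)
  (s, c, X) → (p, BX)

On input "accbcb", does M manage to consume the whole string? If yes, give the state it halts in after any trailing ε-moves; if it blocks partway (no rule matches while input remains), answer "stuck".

stuck

(p, accbcb, Z)
  ε-move, top Z: go to p, push BZ → (p, accbcb, BZ)
  read a, top B: go to q, push BX → (q, ccbcb, BXZ)
  ε-move, top B: go to p, push ε → (p, ccbcb, XZ)
  read c, top X: go to r, push XX → (r, cbcb, XXZ)
  read c, top X: go to p, push BX → (p, bcb, BXXZ)
No transition for (p, b, top B); M blocks with input bcb remaining.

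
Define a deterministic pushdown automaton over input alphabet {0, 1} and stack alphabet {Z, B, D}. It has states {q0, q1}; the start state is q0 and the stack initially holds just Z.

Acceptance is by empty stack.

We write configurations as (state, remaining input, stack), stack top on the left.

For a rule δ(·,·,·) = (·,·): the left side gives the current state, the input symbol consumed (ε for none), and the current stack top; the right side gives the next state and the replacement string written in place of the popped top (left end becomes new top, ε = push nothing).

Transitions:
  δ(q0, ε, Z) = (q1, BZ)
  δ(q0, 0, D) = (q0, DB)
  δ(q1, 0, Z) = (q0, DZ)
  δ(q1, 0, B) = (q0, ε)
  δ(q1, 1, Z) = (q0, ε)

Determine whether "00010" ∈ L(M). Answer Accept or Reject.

(q0, 00010, Z)
  ε-move, top Z: go to q1, push BZ → (q1, 00010, BZ)
  read 0, top B: go to q0, push ε → (q0, 0010, Z)
  ε-move, top Z: go to q1, push BZ → (q1, 0010, BZ)
  read 0, top B: go to q0, push ε → (q0, 010, Z)
  ε-move, top Z: go to q1, push BZ → (q1, 010, BZ)
  read 0, top B: go to q0, push ε → (q0, 10, Z)
  ε-move, top Z: go to q1, push BZ → (q1, 10, BZ)
No transition applies at (q1, 10, BZ); input not fully consumed.

Reject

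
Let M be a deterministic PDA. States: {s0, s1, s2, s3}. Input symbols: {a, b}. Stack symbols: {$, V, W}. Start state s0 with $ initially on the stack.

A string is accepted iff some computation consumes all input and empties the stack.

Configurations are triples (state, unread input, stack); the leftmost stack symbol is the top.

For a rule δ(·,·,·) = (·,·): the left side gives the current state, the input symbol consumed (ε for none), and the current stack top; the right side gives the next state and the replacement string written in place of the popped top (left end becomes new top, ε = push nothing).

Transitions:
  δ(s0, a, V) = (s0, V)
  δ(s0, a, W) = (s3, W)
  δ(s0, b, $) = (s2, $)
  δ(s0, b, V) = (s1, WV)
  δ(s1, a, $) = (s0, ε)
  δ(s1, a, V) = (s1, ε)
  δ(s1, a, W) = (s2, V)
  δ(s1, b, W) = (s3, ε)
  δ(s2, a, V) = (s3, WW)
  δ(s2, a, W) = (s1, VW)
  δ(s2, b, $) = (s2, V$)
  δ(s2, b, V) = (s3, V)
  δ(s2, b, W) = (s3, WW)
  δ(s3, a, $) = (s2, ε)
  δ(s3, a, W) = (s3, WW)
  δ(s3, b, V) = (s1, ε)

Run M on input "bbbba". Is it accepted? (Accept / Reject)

(s0, bbbba, $)
  read b, top $: go to s2, push $ → (s2, bbba, $)
  read b, top $: go to s2, push V$ → (s2, bba, V$)
  read b, top V: go to s3, push V → (s3, ba, V$)
  read b, top V: go to s1, push ε → (s1, a, $)
  read a, top $: go to s0, push ε → (s0, ε, ε)
All input consumed and the stack is empty.

Accept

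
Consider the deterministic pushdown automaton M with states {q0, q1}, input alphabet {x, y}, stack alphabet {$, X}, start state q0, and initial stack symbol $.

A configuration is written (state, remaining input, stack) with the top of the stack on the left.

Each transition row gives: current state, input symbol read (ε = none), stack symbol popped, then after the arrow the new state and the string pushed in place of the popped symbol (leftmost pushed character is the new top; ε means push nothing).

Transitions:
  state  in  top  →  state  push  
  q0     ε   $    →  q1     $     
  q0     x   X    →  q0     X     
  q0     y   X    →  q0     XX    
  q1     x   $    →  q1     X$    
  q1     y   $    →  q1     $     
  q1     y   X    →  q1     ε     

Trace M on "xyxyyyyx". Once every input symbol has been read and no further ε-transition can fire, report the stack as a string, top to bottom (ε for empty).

(q0, xyxyyyyx, $)
  ε-move, top $: go to q1, push $ → (q1, xyxyyyyx, $)
  read x, top $: go to q1, push X$ → (q1, yxyyyyx, X$)
  read y, top X: go to q1, push ε → (q1, xyyyyx, $)
  read x, top $: go to q1, push X$ → (q1, yyyyx, X$)
  read y, top X: go to q1, push ε → (q1, yyyx, $)
  read y, top $: go to q1, push $ → (q1, yyx, $)
  read y, top $: go to q1, push $ → (q1, yx, $)
  read y, top $: go to q1, push $ → (q1, x, $)
  read x, top $: go to q1, push X$ → (q1, ε, X$)
All input consumed in state q1 with stack X$.

X$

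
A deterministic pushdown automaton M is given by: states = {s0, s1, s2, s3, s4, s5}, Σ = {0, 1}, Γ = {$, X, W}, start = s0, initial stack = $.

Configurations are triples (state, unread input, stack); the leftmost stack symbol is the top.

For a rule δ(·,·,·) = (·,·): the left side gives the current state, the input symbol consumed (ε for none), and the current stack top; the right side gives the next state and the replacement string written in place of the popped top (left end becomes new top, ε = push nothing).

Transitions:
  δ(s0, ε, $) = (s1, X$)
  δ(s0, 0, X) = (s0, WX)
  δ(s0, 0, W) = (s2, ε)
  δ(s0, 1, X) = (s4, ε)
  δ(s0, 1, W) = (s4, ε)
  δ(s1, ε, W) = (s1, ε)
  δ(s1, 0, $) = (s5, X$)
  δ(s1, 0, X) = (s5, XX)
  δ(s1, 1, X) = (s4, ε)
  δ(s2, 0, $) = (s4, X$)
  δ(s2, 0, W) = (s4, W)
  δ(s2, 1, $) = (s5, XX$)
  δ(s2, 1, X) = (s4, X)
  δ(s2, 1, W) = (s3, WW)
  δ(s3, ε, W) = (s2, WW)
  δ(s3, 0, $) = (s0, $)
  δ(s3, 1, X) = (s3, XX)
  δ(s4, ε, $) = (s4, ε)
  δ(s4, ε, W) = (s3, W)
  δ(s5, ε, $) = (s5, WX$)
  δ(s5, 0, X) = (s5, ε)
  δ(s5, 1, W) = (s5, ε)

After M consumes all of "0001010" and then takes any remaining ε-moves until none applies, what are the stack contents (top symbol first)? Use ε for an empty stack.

(s0, 0001010, $)
  ε-move, top $: go to s1, push X$ → (s1, 0001010, X$)
  read 0, top X: go to s5, push XX → (s5, 001010, XX$)
  read 0, top X: go to s5, push ε → (s5, 01010, X$)
  read 0, top X: go to s5, push ε → (s5, 1010, $)
  ε-move, top $: go to s5, push WX$ → (s5, 1010, WX$)
  read 1, top W: go to s5, push ε → (s5, 010, X$)
  read 0, top X: go to s5, push ε → (s5, 10, $)
  ε-move, top $: go to s5, push WX$ → (s5, 10, WX$)
  read 1, top W: go to s5, push ε → (s5, 0, X$)
  read 0, top X: go to s5, push ε → (s5, ε, $)
  ε-move, top $: go to s5, push WX$ → (s5, ε, WX$)
All input consumed in state s5 with stack WX$.

WX$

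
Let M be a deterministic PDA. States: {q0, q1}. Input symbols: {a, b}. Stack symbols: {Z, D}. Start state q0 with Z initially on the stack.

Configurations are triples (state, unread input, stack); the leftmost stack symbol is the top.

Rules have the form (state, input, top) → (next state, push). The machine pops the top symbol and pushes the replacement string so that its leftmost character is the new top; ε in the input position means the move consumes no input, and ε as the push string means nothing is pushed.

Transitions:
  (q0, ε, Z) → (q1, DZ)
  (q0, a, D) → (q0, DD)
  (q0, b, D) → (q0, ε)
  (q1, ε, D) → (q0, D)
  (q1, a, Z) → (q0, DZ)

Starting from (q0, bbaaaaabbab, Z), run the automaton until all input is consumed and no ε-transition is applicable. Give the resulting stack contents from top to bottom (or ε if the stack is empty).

(q0, bbaaaaabbab, Z)
  ε-move, top Z: go to q1, push DZ → (q1, bbaaaaabbab, DZ)
  ε-move, top D: go to q0, push D → (q0, bbaaaaabbab, DZ)
  read b, top D: go to q0, push ε → (q0, baaaaabbab, Z)
  ε-move, top Z: go to q1, push DZ → (q1, baaaaabbab, DZ)
  ε-move, top D: go to q0, push D → (q0, baaaaabbab, DZ)
  read b, top D: go to q0, push ε → (q0, aaaaabbab, Z)
  ε-move, top Z: go to q1, push DZ → (q1, aaaaabbab, DZ)
  ε-move, top D: go to q0, push D → (q0, aaaaabbab, DZ)
  read a, top D: go to q0, push DD → (q0, aaaabbab, DDZ)
  read a, top D: go to q0, push DD → (q0, aaabbab, DDDZ)
  read a, top D: go to q0, push DD → (q0, aabbab, DDDDZ)
  read a, top D: go to q0, push DD → (q0, abbab, DDDDDZ)
  read a, top D: go to q0, push DD → (q0, bbab, DDDDDDZ)
  read b, top D: go to q0, push ε → (q0, bab, DDDDDZ)
  read b, top D: go to q0, push ε → (q0, ab, DDDDZ)
  read a, top D: go to q0, push DD → (q0, b, DDDDDZ)
  read b, top D: go to q0, push ε → (q0, ε, DDDDZ)
All input consumed in state q0 with stack DDDDZ.

DDDDZ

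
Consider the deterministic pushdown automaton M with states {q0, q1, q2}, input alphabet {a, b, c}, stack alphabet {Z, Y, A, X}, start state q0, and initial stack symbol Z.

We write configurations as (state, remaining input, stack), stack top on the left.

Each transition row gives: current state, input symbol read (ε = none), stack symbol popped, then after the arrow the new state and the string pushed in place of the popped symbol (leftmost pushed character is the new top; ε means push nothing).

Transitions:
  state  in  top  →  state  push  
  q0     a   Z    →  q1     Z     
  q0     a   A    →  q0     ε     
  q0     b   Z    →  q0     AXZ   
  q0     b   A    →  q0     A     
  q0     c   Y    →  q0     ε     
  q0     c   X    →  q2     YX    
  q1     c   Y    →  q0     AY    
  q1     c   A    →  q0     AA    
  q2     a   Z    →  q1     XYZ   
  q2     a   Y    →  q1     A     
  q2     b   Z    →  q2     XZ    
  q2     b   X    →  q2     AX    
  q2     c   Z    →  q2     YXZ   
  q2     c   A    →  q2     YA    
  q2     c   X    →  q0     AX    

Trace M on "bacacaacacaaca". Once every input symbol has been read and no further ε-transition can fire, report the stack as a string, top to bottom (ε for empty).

(q0, bacacaacacaaca, Z)
  read b, top Z: go to q0, push AXZ → (q0, acacaacacaaca, AXZ)
  read a, top A: go to q0, push ε → (q0, cacaacacaaca, XZ)
  read c, top X: go to q2, push YX → (q2, acaacacaaca, YXZ)
  read a, top Y: go to q1, push A → (q1, caacacaaca, AXZ)
  read c, top A: go to q0, push AA → (q0, aacacaaca, AAXZ)
  read a, top A: go to q0, push ε → (q0, acacaaca, AXZ)
  read a, top A: go to q0, push ε → (q0, cacaaca, XZ)
  read c, top X: go to q2, push YX → (q2, acaaca, YXZ)
  read a, top Y: go to q1, push A → (q1, caaca, AXZ)
  read c, top A: go to q0, push AA → (q0, aaca, AAXZ)
  read a, top A: go to q0, push ε → (q0, aca, AXZ)
  read a, top A: go to q0, push ε → (q0, ca, XZ)
  read c, top X: go to q2, push YX → (q2, a, YXZ)
  read a, top Y: go to q1, push A → (q1, ε, AXZ)
All input consumed in state q1 with stack AXZ.

AXZ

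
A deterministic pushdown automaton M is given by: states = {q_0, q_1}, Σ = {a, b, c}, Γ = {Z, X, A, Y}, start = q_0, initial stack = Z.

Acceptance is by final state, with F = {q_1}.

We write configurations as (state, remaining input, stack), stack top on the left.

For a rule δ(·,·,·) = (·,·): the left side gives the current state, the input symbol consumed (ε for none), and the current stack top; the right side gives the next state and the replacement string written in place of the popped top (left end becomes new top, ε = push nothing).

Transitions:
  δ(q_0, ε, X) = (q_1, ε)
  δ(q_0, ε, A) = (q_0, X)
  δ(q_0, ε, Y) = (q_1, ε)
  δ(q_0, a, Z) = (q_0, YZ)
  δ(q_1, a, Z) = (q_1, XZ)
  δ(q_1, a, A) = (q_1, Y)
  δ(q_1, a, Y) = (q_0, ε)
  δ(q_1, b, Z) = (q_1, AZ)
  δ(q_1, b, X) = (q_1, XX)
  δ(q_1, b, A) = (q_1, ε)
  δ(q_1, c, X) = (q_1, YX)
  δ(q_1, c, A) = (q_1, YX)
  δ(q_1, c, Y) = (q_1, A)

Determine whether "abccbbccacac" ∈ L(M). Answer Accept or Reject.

(q_0, abccbbccacac, Z)
  read a, top Z: go to q_0, push YZ → (q_0, bccbbccacac, YZ)
  ε-move, top Y: go to q_1, push ε → (q_1, bccbbccacac, Z)
  read b, top Z: go to q_1, push AZ → (q_1, ccbbccacac, AZ)
  read c, top A: go to q_1, push YX → (q_1, cbbccacac, YXZ)
  read c, top Y: go to q_1, push A → (q_1, bbccacac, AXZ)
  read b, top A: go to q_1, push ε → (q_1, bccacac, XZ)
  read b, top X: go to q_1, push XX → (q_1, ccacac, XXZ)
  read c, top X: go to q_1, push YX → (q_1, cacac, YXXZ)
  read c, top Y: go to q_1, push A → (q_1, acac, AXXZ)
  read a, top A: go to q_1, push Y → (q_1, cac, YXXZ)
  read c, top Y: go to q_1, push A → (q_1, ac, AXXZ)
  read a, top A: go to q_1, push Y → (q_1, c, YXXZ)
  read c, top Y: go to q_1, push A → (q_1, ε, AXXZ)
All input consumed; state q_1 ∈ F.

Accept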